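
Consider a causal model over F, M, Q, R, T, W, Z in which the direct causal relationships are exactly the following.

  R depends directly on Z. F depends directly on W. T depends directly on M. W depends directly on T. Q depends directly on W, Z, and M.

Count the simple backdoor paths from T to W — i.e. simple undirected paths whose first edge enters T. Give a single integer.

1

A backdoor path from T to W is any simple undirected path whose first edge points into T (i.e. leaves T via a parent).
Parents of T: {M}.
Enumerating:
  P1: T <- M -> Q <- W
That exhausts the simple backdoor paths. Count: 1.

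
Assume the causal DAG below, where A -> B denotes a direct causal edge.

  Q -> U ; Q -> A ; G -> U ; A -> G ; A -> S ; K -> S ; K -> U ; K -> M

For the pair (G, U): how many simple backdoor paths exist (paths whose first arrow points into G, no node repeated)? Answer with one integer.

2

A backdoor path from G to U is any simple undirected path whose first edge points into G (i.e. leaves G via a parent).
Parents of G: {A}.
Enumerating:
  P1: G <- A <- Q -> U
  P2: G <- A -> S <- K -> U
That exhausts the simple backdoor paths. Count: 2.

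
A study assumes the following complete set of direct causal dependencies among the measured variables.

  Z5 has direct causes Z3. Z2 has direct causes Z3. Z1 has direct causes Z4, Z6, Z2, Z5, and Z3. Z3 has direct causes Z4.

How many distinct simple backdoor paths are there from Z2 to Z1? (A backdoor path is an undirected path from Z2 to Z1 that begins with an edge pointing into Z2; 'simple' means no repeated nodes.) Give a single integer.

3

A backdoor path from Z2 to Z1 is any simple undirected path whose first edge points into Z2 (i.e. leaves Z2 via a parent).
Parents of Z2: {Z3}.
Enumerating:
  P1: Z2 <- Z3 <- Z4 -> Z1
  P2: Z2 <- Z3 -> Z5 -> Z1
  P3: Z2 <- Z3 -> Z1
That exhausts the simple backdoor paths. Count: 3.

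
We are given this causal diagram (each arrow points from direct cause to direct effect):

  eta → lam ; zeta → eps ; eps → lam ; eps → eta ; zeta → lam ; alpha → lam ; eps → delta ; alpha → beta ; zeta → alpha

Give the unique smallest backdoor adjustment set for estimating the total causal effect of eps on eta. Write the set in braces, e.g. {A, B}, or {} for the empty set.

{}

Variables eligible for adjustment (non-descendants of eps, excluding eps and eta): {alpha, beta, zeta}.
Backdoor paths from eps to eta:
  P1: eps <- zeta -> alpha -> lam <- eta
  P2: eps <- zeta -> lam <- eta
Each backdoor path contains an unconditioned collider, so every path is already blocked with the empty conditioning set:
  P1: blocked at collider lam (neither it nor any descendant is in the conditioning set).
  P2: blocked at collider lam (neither it nor any descendant is in the conditioning set).
The empty set is therefore the unique smallest valid set.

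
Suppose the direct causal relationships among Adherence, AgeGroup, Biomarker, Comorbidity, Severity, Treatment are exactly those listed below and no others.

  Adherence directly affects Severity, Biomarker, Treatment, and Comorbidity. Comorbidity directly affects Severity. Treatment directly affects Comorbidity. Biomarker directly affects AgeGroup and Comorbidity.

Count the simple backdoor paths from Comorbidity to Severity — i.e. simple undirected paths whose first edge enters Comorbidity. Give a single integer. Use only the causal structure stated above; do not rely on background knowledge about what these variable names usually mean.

A backdoor path from Comorbidity to Severity is any simple undirected path whose first edge points into Comorbidity (i.e. leaves Comorbidity via a parent).
Parents of Comorbidity: {Adherence, Biomarker, Treatment}.
Enumerating:
  P1: Comorbidity <- Adherence -> Severity
  P2: Comorbidity <- Treatment <- Adherence -> Severity
  P3: Comorbidity <- Biomarker <- Adherence -> Severity
That exhausts the simple backdoor paths. Count: 3.

3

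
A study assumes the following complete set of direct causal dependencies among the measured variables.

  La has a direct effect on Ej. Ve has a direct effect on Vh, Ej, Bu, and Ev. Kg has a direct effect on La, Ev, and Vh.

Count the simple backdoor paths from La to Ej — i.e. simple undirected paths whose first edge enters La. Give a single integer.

A backdoor path from La to Ej is any simple undirected path whose first edge points into La (i.e. leaves La via a parent).
Parents of La: {Kg}.
Enumerating:
  P1: La <- Kg -> Ev <- Ve -> Ej
  P2: La <- Kg -> Vh <- Ve -> Ej
That exhausts the simple backdoor paths. Count: 2.

2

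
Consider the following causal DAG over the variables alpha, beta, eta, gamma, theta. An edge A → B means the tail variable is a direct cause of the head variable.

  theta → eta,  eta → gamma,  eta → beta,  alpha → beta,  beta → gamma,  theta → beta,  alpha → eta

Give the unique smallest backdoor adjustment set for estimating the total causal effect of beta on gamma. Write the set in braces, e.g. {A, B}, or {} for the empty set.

{eta}

Variables eligible for adjustment (non-descendants of beta, excluding beta and gamma): {alpha, eta, theta}.
Backdoor paths from beta to gamma:
  P1: beta <- alpha -> eta -> gamma
  P2: beta <- theta -> eta -> gamma
  P3: beta <- eta -> gamma
The empty set is not sufficient: P1 (beta <- alpha -> eta -> gamma) has no collider blocking it and no conditioned non-collider, so it is open.
Try {eta}:
  P1: blocked at chain node eta ∈ conditioning set.
  P2: blocked at chain node eta ∈ conditioning set.
  P3: blocked at fork node eta ∈ conditioning set.
{eta} contains no descendant of beta and blocks every backdoor path.
No other singleton works — e.g. {alpha} leaves P2 open — so {eta} is the unique smallest valid adjustment set.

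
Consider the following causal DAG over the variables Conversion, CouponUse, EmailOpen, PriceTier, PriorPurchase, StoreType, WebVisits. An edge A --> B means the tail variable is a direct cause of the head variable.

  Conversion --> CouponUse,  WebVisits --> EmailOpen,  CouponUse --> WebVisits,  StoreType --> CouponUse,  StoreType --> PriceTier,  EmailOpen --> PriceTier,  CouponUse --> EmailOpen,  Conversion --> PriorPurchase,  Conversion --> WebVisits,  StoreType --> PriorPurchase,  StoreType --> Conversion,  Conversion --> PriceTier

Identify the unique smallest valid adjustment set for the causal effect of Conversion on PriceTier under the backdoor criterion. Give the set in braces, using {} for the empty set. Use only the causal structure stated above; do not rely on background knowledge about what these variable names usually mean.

{StoreType}

Variables eligible for adjustment (non-descendants of Conversion, excluding Conversion and PriceTier): {StoreType}.
Backdoor paths from Conversion to PriceTier:
  P1: Conversion <- StoreType -> CouponUse -> WebVisits -> EmailOpen -> PriceTier
  P2: Conversion <- StoreType -> CouponUse -> EmailOpen -> PriceTier
  P3: Conversion <- StoreType -> PriceTier
The empty set is not sufficient: P1 (Conversion <- StoreType -> CouponUse -> WebVisits -> EmailOpen -> PriceTier) has no collider blocking it and no conditioned non-collider, so it is open.
Try {StoreType}:
  P1: blocked at fork node StoreType ∈ conditioning set.
  P2: blocked at fork node StoreType ∈ conditioning set.
  P3: blocked at fork node StoreType ∈ conditioning set.
{StoreType} contains no descendant of Conversion and blocks every backdoor path.
{StoreType} is the unique smallest valid adjustment set.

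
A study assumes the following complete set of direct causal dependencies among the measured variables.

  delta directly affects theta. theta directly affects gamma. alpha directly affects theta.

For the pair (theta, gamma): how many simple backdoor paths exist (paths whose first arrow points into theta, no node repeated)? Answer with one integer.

0

A backdoor path from theta to gamma is any simple undirected path whose first edge points into theta (i.e. leaves theta via a parent).
Parents of theta: {alpha, delta}.
No simple path from any parent of theta reaches gamma without revisiting theta, so there are no backdoor paths.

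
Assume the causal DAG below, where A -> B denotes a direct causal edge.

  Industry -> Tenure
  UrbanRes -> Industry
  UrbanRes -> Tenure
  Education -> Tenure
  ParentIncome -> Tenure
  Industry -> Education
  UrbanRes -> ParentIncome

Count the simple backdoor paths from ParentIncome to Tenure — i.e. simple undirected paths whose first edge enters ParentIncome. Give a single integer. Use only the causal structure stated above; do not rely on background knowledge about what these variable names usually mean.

A backdoor path from ParentIncome to Tenure is any simple undirected path whose first edge points into ParentIncome (i.e. leaves ParentIncome via a parent).
Parents of ParentIncome: {UrbanRes}.
Enumerating:
  P1: ParentIncome <- UrbanRes -> Industry -> Education -> Tenure
  P2: ParentIncome <- UrbanRes -> Industry -> Tenure
  P3: ParentIncome <- UrbanRes -> Tenure
That exhausts the simple backdoor paths. Count: 3.

3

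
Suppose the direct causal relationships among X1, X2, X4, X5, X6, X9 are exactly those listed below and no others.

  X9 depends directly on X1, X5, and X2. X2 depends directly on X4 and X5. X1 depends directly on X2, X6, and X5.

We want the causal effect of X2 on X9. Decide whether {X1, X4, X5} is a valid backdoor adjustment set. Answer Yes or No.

No

Backdoor paths from X2 to X9 (paths whose first edge points into X2):
  P1: X2 <- X5 -> X1 -> X9
  P2: X2 <- X5 -> X9
Condition 1 (no descendant of X2 in the set): FAILS — X1 is a descendant of X2.
Condition 2 (every backdoor path blocked by {X1, X4, X5}):
  P1: blocked at fork node X5 ∈ conditioning set.
  P2: blocked at fork node X5 ∈ conditioning set.
{X1, X4, X5} does not satisfy the backdoor criterion.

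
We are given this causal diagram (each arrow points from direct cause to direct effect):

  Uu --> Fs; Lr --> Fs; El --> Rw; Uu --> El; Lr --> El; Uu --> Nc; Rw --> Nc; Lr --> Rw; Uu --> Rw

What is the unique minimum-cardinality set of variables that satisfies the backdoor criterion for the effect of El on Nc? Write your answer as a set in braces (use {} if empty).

Variables eligible for adjustment (non-descendants of El, excluding El and Nc): {Fs, Lr, Uu}.
Backdoor paths from El to Nc:
  P1: El <- Lr -> Fs <- Uu -> Rw -> Nc
  P2: El <- Lr -> Fs <- Uu -> Nc
  P3: El <- Lr -> Rw <- Uu -> Nc
  P4: El <- Lr -> Rw -> Nc
  P5: El <- Uu -> Fs <- Lr -> Rw -> Nc
  P6: El <- Uu -> Rw -> Nc
  P7: El <- Uu -> Nc
The empty set is not sufficient: P4 (El <- Lr -> Rw -> Nc) has no collider blocking it and no conditioned non-collider, so it is open.
Try {Lr, Uu}:
  P1: blocked at fork node Lr ∈ conditioning set.
  P2: blocked at fork node Lr ∈ conditioning set.
  P3: blocked at fork node Lr ∈ conditioning set.
  P4: blocked at fork node Lr ∈ conditioning set.
  P5: blocked at fork node Uu ∈ conditioning set.
  P6: blocked at fork node Uu ∈ conditioning set.
  P7: blocked at fork node Uu ∈ conditioning set.
{Lr, Uu} contains no descendant of El and blocks every backdoor path.
Every element of {Lr, Uu} is needed (dropping Lr leaves P4 open; dropping Uu leaves P6 open), so no proper subset is valid.
Among all size-2 subsets of the eligible variables, only {Lr, Uu} blocks every backdoor path, so it is the unique smallest valid adjustment set.

{Lr, Uu}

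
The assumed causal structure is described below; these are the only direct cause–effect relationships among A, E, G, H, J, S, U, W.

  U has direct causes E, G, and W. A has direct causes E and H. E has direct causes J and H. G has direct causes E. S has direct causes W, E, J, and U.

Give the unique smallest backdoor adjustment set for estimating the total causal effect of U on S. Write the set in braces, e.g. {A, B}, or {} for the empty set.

Variables eligible for adjustment (non-descendants of U, excluding U and S): {A, E, G, H, J, W}.
Backdoor paths from U to S:
  P1: U <- E <- J -> S
  P2: U <- E -> S
  P3: U <- W -> S
  P4: U <- G <- E <- J -> S
  P5: U <- G <- E -> S
The empty set is not sufficient: P1 (U <- E <- J -> S) has no collider blocking it and no conditioned non-collider, so it is open.
Try {E, W}:
  P1: blocked at chain node E ∈ conditioning set.
  P2: blocked at fork node E ∈ conditioning set.
  P3: blocked at fork node W ∈ conditioning set.
  P4: blocked at chain node E ∈ conditioning set.
  P5: blocked at fork node E ∈ conditioning set.
{E, W} contains no descendant of U and blocks every backdoor path.
Every element of {E, W} is needed (dropping E leaves P1 open; dropping W leaves P3 open), so no proper subset is valid.
Among all size-2 subsets of the eligible variables, only {E, W} blocks every backdoor path, so it is the unique smallest valid adjustment set.

{E, W}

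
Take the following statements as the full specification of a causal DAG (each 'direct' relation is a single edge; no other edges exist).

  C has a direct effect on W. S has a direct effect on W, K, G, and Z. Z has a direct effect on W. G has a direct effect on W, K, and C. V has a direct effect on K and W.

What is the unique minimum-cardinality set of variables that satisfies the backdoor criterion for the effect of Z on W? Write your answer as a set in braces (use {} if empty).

Variables eligible for adjustment (non-descendants of Z, excluding Z and W): {C, G, K, S, V}.
Backdoor paths from Z to W:
  P1: Z <- S -> G -> C -> W
  P2: Z <- S -> G -> K <- V -> W
  P3: Z <- S -> G -> W
  P4: Z <- S -> K <- V -> W
  P5: Z <- S -> K <- G -> C -> W
  P6: Z <- S -> K <- G -> W
  P7: Z <- S -> W
The empty set is not sufficient: P1 (Z <- S -> G -> C -> W) has no collider blocking it and no conditioned non-collider, so it is open.
Try {S}:
  P1: blocked at fork node S ∈ conditioning set.
  P2: blocked at fork node S ∈ conditioning set.
  P3: blocked at fork node S ∈ conditioning set.
  P4: blocked at fork node S ∈ conditioning set.
  P5: blocked at fork node S ∈ conditioning set.
  P6: blocked at fork node S ∈ conditioning set.
  P7: blocked at fork node S ∈ conditioning set.
{S} contains no descendant of Z and blocks every backdoor path.
No other singleton works — e.g. {V} leaves P1 open — so {S} is the unique smallest valid adjustment set.

{S}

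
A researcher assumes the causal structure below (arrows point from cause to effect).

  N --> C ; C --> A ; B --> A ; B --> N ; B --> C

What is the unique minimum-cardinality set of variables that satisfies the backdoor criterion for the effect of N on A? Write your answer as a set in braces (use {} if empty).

Variables eligible for adjustment (non-descendants of N, excluding N and A): {B}.
Backdoor paths from N to A:
  P1: N <- B -> C -> A
  P2: N <- B -> A
The empty set is not sufficient: P1 (N <- B -> C -> A) has no collider blocking it and no conditioned non-collider, so it is open.
Try {B}:
  P1: blocked at fork node B ∈ conditioning set.
  P2: blocked at fork node B ∈ conditioning set.
{B} contains no descendant of N and blocks every backdoor path.
{B} is the unique smallest valid adjustment set.

{B}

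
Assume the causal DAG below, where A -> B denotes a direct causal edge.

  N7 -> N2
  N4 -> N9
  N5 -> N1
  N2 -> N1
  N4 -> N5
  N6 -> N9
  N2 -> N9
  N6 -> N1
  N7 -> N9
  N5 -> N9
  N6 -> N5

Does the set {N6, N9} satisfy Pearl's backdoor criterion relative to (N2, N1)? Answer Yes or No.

Backdoor paths from N2 to N1 (paths whose first edge points into N2):
  P1: N2 <- N7 -> N9 <- N4 -> N5 <- N6 -> N1
  P2: N2 <- N7 -> N9 <- N4 -> N5 -> N1
  P3: N2 <- N7 -> N9 <- N6 -> N5 -> N1
  P4: N2 <- N7 -> N9 <- N6 -> N1
  P5: N2 <- N7 -> N9 <- N5 <- N6 -> N1
  P6: N2 <- N7 -> N9 <- N5 -> N1
Condition 1 (no descendant of N2 in the set): FAILS — N9 is a descendant of N2.
Condition 2 (every backdoor path blocked by {N6, N9}):
  P1: blocked at fork node N6 ∈ conditioning set.
  P2: open — collider(s) N9 are conditioned on (or have a conditioned descendant) and no non-collider on the path is in the set.
  P3: blocked at fork node N6 ∈ conditioning set.
  P4: blocked at fork node N6 ∈ conditioning set.
  P5: blocked at fork node N6 ∈ conditioning set.
  P6: open — collider(s) N9 are conditioned on (or have a conditioned descendant) and no non-collider on the path is in the set.
{N6, N9} does not satisfy the backdoor criterion.

No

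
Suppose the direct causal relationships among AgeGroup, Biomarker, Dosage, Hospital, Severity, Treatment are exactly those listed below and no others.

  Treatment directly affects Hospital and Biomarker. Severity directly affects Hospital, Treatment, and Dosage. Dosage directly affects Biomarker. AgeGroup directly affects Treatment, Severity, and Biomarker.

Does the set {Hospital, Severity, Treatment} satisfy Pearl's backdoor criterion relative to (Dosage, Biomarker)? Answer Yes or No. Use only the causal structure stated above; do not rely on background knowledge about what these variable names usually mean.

Yes

Backdoor paths from Dosage to Biomarker (paths whose first edge points into Dosage):
  P1: Dosage <- Severity <- AgeGroup -> Treatment -> Biomarker
  P2: Dosage <- Severity <- AgeGroup -> Biomarker
  P3: Dosage <- Severity -> Treatment <- AgeGroup -> Biomarker
  P4: Dosage <- Severity -> Treatment -> Biomarker
  P5: Dosage <- Severity -> Hospital <- Treatment <- AgeGroup -> Biomarker
  P6: Dosage <- Severity -> Hospital <- Treatment -> Biomarker
Condition 1 (no descendant of Dosage in the set): holds — descendants of Dosage are {Biomarker}; none are in {Hospital, Severity, Treatment}.
Condition 2 (every backdoor path blocked by {Hospital, Severity, Treatment}):
  P1: blocked at chain node Severity ∈ conditioning set.
  P2: blocked at chain node Severity ∈ conditioning set.
  P3: blocked at fork node Severity ∈ conditioning set.
  P4: blocked at fork node Severity ∈ conditioning set.
  P5: blocked at fork node Severity ∈ conditioning set.
  P6: blocked at fork node Severity ∈ conditioning set.
{Hospital, Severity, Treatment} satisfies the backdoor criterion.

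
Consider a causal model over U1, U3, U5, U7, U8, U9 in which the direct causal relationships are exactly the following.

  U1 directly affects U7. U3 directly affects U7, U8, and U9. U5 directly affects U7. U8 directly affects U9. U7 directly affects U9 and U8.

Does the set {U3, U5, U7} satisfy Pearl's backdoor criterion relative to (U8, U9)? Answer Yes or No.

Yes

Backdoor paths from U8 to U9 (paths whose first edge points into U8):
  P1: U8 <- U3 -> U7 -> U9
  P2: U8 <- U3 -> U9
  P3: U8 <- U7 <- U3 -> U9
  P4: U8 <- U7 -> U9
Condition 1 (no descendant of U8 in the set): holds — descendants of U8 are {U9}; none are in {U3, U5, U7}.
Condition 2 (every backdoor path blocked by {U3, U5, U7}):
  P1: blocked at fork node U3 ∈ conditioning set.
  P2: blocked at fork node U3 ∈ conditioning set.
  P3: blocked at chain node U7 ∈ conditioning set.
  P4: blocked at fork node U7 ∈ conditioning set.
{U3, U5, U7} satisfies the backdoor criterion.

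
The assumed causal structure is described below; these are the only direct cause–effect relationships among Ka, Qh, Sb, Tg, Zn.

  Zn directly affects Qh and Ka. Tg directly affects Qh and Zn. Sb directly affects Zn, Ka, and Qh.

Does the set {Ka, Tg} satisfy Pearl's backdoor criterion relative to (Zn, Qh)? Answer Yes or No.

Backdoor paths from Zn to Qh (paths whose first edge points into Zn):
  P1: Zn <- Sb -> Qh
  P2: Zn <- Tg -> Qh
Condition 1 (no descendant of Zn in the set): FAILS — Ka is a descendant of Zn.
Condition 2 (every backdoor path blocked by {Ka, Tg}):
  P1: open — no interior node is in the conditioning set.
  P2: blocked at fork node Tg ∈ conditioning set.
{Ka, Tg} does not satisfy the backdoor criterion.

No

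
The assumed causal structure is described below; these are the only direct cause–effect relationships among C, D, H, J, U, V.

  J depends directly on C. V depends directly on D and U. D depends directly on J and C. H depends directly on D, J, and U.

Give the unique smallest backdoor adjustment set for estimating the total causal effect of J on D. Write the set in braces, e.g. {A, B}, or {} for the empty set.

Variables eligible for adjustment (non-descendants of J, excluding J and D): {C, U}.
Backdoor paths from J to D:
  P1: J <- C -> D
The empty set is not sufficient: P1 (J <- C -> D) has no collider blocking it and no conditioned non-collider, so it is open.
Try {C}:
  P1: blocked at fork node C ∈ conditioning set.
{C} contains no descendant of J and blocks every backdoor path.
No other singleton works — e.g. {U} leaves P1 open — so {C} is the unique smallest valid adjustment set.

{C}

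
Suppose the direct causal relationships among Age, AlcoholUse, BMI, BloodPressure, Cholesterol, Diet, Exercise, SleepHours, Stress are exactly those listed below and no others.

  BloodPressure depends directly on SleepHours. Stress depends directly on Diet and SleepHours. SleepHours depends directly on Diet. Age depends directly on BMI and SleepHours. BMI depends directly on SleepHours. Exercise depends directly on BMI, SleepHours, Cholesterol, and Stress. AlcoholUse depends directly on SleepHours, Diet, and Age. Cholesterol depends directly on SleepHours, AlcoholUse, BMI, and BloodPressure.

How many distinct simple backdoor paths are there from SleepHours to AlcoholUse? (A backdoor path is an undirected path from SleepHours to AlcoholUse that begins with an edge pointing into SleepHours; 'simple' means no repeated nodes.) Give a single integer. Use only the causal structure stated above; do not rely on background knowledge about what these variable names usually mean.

5

A backdoor path from SleepHours to AlcoholUse is any simple undirected path whose first edge points into SleepHours (i.e. leaves SleepHours via a parent).
Parents of SleepHours: {Diet}.
Enumerating:
  P1: SleepHours <- Diet -> Stress -> Exercise <- BMI -> Age -> AlcoholUse
  P2: SleepHours <- Diet -> Stress -> Exercise <- BMI -> Cholesterol <- AlcoholUse
  P3: SleepHours <- Diet -> Stress -> Exercise <- Cholesterol <- BMI -> Age -> AlcoholUse
  P4: SleepHours <- Diet -> Stress -> Exercise <- Cholesterol <- AlcoholUse
  P5: SleepHours <- Diet -> AlcoholUse
That exhausts the simple backdoor paths. Count: 5.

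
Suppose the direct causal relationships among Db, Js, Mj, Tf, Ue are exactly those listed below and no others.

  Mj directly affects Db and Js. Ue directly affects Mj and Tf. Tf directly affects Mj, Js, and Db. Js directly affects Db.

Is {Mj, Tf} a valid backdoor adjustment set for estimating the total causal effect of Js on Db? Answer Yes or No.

Yes

Backdoor paths from Js to Db (paths whose first edge points into Js):
  P1: Js <- Tf <- Ue -> Mj -> Db
  P2: Js <- Tf -> Mj -> Db
  P3: Js <- Tf -> Db
  P4: Js <- Mj <- Ue -> Tf -> Db
  P5: Js <- Mj <- Tf -> Db
  P6: Js <- Mj -> Db
Condition 1 (no descendant of Js in the set): holds — descendants of Js are {Db}; none are in {Mj, Tf}.
Condition 2 (every backdoor path blocked by {Mj, Tf}):
  P1: blocked at chain node Tf ∈ conditioning set.
  P2: blocked at fork node Tf ∈ conditioning set.
  P3: blocked at fork node Tf ∈ conditioning set.
  P4: blocked at chain node Mj ∈ conditioning set.
  P5: blocked at chain node Mj ∈ conditioning set.
  P6: blocked at fork node Mj ∈ conditioning set.
{Mj, Tf} satisfies the backdoor criterion.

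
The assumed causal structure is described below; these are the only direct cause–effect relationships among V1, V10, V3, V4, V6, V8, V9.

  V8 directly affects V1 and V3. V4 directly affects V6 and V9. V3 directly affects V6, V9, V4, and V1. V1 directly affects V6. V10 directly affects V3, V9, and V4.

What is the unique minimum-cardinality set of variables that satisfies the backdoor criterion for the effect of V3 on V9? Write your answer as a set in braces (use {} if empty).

Variables eligible for adjustment (non-descendants of V3, excluding V3 and V9): {V10, V8}.
Backdoor paths from V3 to V9:
  P1: V3 <- V8 -> V1 -> V6 <- V4 <- V10 -> V9
  P2: V3 <- V8 -> V1 -> V6 <- V4 -> V9
  P3: V3 <- V10 -> V4 -> V9
  P4: V3 <- V10 -> V9
The empty set is not sufficient: P3 (V3 <- V10 -> V4 -> V9) has no collider blocking it and no conditioned non-collider, so it is open.
Try {V10}:
  P1: blocked at collider V6 (neither it nor any descendant is in the conditioning set).
  P2: blocked at collider V6 (neither it nor any descendant is in the conditioning set).
  P3: blocked at fork node V10 ∈ conditioning set.
  P4: blocked at fork node V10 ∈ conditioning set.
{V10} contains no descendant of V3 and blocks every backdoor path.
No other singleton works — e.g. {V8} leaves P3 open — so {V10} is the unique smallest valid adjustment set.

{V10}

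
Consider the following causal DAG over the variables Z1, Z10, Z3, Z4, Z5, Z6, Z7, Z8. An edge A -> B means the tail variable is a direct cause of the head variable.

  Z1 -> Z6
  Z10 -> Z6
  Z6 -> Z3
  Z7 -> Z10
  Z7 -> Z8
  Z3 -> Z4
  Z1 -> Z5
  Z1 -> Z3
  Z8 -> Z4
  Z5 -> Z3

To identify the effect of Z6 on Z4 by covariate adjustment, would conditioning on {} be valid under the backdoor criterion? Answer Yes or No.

Backdoor paths from Z6 to Z4 (paths whose first edge points into Z6):
  P1: Z6 <- Z1 -> Z5 -> Z3 -> Z4
  P2: Z6 <- Z1 -> Z3 -> Z4
  P3: Z6 <- Z10 <- Z7 -> Z8 -> Z4
Condition 1 (no descendant of Z6 in the set): holds — descendants of Z6 are {Z3, Z4}; none are in {}.
Condition 2 (every backdoor path blocked by {}):
  P1: open — no interior node is in the conditioning set.
  P2: open — no interior node is in the conditioning set.
  P3: open — no interior node is in the conditioning set.
{} does not satisfy the backdoor criterion.

No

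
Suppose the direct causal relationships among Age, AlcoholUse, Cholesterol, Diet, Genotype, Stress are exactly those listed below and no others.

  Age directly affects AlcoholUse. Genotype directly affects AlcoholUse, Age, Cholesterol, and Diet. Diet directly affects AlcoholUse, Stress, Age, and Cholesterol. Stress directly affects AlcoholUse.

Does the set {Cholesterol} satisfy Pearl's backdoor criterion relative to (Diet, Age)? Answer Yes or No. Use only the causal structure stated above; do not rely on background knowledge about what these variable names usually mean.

No

Backdoor paths from Diet to Age (paths whose first edge points into Diet):
  P1: Diet <- Genotype -> Age
  P2: Diet <- Genotype -> AlcoholUse <- Age
Condition 1 (no descendant of Diet in the set): FAILS — Cholesterol is a descendant of Diet.
Condition 2 (every backdoor path blocked by {Cholesterol}):
  P1: open — no interior node is in the conditioning set.
  P2: blocked at collider AlcoholUse (neither it nor any descendant is in the conditioning set).
{Cholesterol} does not satisfy the backdoor criterion.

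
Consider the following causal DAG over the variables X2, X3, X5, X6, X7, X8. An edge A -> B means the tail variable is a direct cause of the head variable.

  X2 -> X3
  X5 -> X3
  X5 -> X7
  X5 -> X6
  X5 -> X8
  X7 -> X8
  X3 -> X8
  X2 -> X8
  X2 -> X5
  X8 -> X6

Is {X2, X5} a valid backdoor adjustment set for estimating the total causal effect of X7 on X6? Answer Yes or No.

Yes

Backdoor paths from X7 to X6 (paths whose first edge points into X7):
  P1: X7 <- X5 <- X2 -> X3 -> X8 -> X6
  P2: X7 <- X5 <- X2 -> X8 -> X6
  P3: X7 <- X5 -> X3 <- X2 -> X8 -> X6
  P4: X7 <- X5 -> X3 -> X8 -> X6
  P5: X7 <- X5 -> X8 -> X6
  P6: X7 <- X5 -> X6
Condition 1 (no descendant of X7 in the set): holds — descendants of X7 are {X6, X8}; none are in {X2, X5}.
Condition 2 (every backdoor path blocked by {X2, X5}):
  P1: blocked at chain node X5 ∈ conditioning set.
  P2: blocked at chain node X5 ∈ conditioning set.
  P3: blocked at fork node X5 ∈ conditioning set.
  P4: blocked at fork node X5 ∈ conditioning set.
  P5: blocked at fork node X5 ∈ conditioning set.
  P6: blocked at fork node X5 ∈ conditioning set.
{X2, X5} satisfies the backdoor criterion.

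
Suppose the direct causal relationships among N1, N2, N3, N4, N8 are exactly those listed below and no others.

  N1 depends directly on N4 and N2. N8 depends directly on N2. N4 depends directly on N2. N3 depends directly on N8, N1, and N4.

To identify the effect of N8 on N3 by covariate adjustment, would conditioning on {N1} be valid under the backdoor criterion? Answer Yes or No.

No

Backdoor paths from N8 to N3 (paths whose first edge points into N8):
  P1: N8 <- N2 -> N4 -> N1 -> N3
  P2: N8 <- N2 -> N4 -> N3
  P3: N8 <- N2 -> N1 <- N4 -> N3
  P4: N8 <- N2 -> N1 -> N3
Condition 1 (no descendant of N8 in the set): holds — descendants of N8 are {N3}; none are in {N1}.
Condition 2 (every backdoor path blocked by {N1}):
  P1: blocked at chain node N1 ∈ conditioning set.
  P2: open — no interior node is in the conditioning set.
  P3: open — collider(s) N1 are conditioned on (or have a conditioned descendant) and no non-collider on the path is in the set.
  P4: blocked at chain node N1 ∈ conditioning set.
{N1} does not satisfy the backdoor criterion.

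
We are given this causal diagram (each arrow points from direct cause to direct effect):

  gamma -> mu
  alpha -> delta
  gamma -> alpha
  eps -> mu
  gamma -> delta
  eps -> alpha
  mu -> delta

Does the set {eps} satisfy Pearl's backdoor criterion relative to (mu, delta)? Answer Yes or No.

Backdoor paths from mu to delta (paths whose first edge points into mu):
  P1: mu <- eps -> alpha <- gamma -> delta
  P2: mu <- eps -> alpha -> delta
  P3: mu <- gamma -> alpha -> delta
  P4: mu <- gamma -> delta
Condition 1 (no descendant of mu in the set): holds — descendants of mu are {delta}; none are in {eps}.
Condition 2 (every backdoor path blocked by {eps}):
  P1: blocked at fork node eps ∈ conditioning set.
  P2: blocked at fork node eps ∈ conditioning set.
  P3: open — no interior node is in the conditioning set.
  P4: open — no interior node is in the conditioning set.
{eps} does not satisfy the backdoor criterion.

No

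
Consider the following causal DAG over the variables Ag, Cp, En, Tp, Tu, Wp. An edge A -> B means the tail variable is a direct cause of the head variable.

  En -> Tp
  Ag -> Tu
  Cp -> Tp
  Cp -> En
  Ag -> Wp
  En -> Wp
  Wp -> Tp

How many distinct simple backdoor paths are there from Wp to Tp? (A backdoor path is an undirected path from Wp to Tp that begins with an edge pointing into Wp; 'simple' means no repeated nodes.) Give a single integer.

A backdoor path from Wp to Tp is any simple undirected path whose first edge points into Wp (i.e. leaves Wp via a parent).
Parents of Wp: {Ag, En}.
Enumerating:
  P1: Wp <- En <- Cp -> Tp
  P2: Wp <- En -> Tp
That exhausts the simple backdoor paths. Count: 2.

2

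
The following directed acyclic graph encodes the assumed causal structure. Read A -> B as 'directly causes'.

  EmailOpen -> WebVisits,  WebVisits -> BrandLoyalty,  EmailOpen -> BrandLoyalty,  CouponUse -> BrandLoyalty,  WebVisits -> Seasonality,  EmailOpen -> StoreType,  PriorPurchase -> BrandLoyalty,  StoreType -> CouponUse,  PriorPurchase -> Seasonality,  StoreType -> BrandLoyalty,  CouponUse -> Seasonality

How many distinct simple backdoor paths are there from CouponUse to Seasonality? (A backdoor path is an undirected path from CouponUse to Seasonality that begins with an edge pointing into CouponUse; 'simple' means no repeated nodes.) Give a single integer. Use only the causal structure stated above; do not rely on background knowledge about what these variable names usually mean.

A backdoor path from CouponUse to Seasonality is any simple undirected path whose first edge points into CouponUse (i.e. leaves CouponUse via a parent).
Parents of CouponUse: {StoreType}.
Enumerating:
  P1: CouponUse <- StoreType <- EmailOpen -> WebVisits -> BrandLoyalty <- PriorPurchase -> Seasonality
  P2: CouponUse <- StoreType <- EmailOpen -> WebVisits -> Seasonality
  P3: CouponUse <- StoreType <- EmailOpen -> BrandLoyalty <- PriorPurchase -> Seasonality
  P4: CouponUse <- StoreType <- EmailOpen -> BrandLoyalty <- WebVisits -> Seasonality
  P5: CouponUse <- StoreType -> BrandLoyalty <- EmailOpen -> WebVisits -> Seasonality
  P6: CouponUse <- StoreType -> BrandLoyalty <- PriorPurchase -> Seasonality
  P7: CouponUse <- StoreType -> BrandLoyalty <- WebVisits -> Seasonality
That exhausts the simple backdoor paths. Count: 7.

7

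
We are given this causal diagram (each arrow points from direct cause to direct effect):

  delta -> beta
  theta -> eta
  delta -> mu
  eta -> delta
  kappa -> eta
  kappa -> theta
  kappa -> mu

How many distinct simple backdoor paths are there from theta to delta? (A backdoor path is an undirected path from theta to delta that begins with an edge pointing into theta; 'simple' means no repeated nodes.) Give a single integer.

A backdoor path from theta to delta is any simple undirected path whose first edge points into theta (i.e. leaves theta via a parent).
Parents of theta: {kappa}.
Enumerating:
  P1: theta <- kappa -> eta -> delta
  P2: theta <- kappa -> mu <- delta
That exhausts the simple backdoor paths. Count: 2.

2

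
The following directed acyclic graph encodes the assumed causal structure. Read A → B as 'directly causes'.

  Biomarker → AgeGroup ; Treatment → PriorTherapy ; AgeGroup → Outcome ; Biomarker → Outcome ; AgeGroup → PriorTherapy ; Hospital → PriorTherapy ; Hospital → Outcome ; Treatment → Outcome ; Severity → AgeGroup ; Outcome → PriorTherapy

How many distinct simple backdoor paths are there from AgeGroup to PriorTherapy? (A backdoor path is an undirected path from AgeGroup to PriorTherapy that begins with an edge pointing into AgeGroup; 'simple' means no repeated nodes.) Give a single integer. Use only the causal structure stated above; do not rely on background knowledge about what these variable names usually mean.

A backdoor path from AgeGroup to PriorTherapy is any simple undirected path whose first edge points into AgeGroup (i.e. leaves AgeGroup via a parent).
Parents of AgeGroup: {Biomarker, Severity}.
Enumerating:
  P1: AgeGroup <- Biomarker -> Outcome <- Treatment -> PriorTherapy
  P2: AgeGroup <- Biomarker -> Outcome <- Hospital -> PriorTherapy
  P3: AgeGroup <- Biomarker -> Outcome -> PriorTherapy
That exhausts the simple backdoor paths. Count: 3.

3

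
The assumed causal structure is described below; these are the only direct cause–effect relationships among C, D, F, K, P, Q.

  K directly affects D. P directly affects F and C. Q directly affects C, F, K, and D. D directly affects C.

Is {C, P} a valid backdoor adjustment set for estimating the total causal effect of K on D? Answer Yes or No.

Backdoor paths from K to D (paths whose first edge points into K):
  P1: K <- Q -> D
  P2: K <- Q -> F <- P -> C <- D
  P3: K <- Q -> C <- D
Condition 1 (no descendant of K in the set): FAILS — C is a descendant of K.
Condition 2 (every backdoor path blocked by {C, P}):
  P1: open — no interior node is in the conditioning set.
  P2: blocked at collider F (neither it nor any descendant is in the conditioning set).
  P3: open — collider(s) C are conditioned on (or have a conditioned descendant) and no non-collider on the path is in the set.
{C, P} does not satisfy the backdoor criterion.

No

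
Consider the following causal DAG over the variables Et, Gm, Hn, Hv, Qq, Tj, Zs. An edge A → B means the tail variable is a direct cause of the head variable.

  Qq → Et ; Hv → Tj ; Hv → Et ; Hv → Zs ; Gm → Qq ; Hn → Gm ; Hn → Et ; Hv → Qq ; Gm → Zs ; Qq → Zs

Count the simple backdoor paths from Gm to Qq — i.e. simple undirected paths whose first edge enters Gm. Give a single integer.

3

A backdoor path from Gm to Qq is any simple undirected path whose first edge points into Gm (i.e. leaves Gm via a parent).
Parents of Gm: {Hn}.
Enumerating:
  P1: Gm <- Hn -> Et <- Hv -> Qq
  P2: Gm <- Hn -> Et <- Hv -> Zs <- Qq
  P3: Gm <- Hn -> Et <- Qq
That exhausts the simple backdoor paths. Count: 3.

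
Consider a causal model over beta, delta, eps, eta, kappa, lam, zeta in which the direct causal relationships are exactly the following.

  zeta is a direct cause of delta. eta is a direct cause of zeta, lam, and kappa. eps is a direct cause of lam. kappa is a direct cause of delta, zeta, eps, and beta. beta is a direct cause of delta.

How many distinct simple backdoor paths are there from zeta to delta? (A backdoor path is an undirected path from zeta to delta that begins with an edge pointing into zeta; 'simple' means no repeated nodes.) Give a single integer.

A backdoor path from zeta to delta is any simple undirected path whose first edge points into zeta (i.e. leaves zeta via a parent).
Parents of zeta: {eta, kappa}.
Enumerating:
  P1: zeta <- eta -> kappa -> beta -> delta
  P2: zeta <- eta -> kappa -> delta
  P3: zeta <- eta -> lam <- eps <- kappa -> beta -> delta
  P4: zeta <- eta -> lam <- eps <- kappa -> delta
  P5: zeta <- kappa -> beta -> delta
  P6: zeta <- kappa -> delta
That exhausts the simple backdoor paths. Count: 6.

6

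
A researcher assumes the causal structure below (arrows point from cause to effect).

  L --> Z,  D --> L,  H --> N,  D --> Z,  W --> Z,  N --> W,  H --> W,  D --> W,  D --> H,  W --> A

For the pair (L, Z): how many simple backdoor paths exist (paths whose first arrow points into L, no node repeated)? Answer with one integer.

4

A backdoor path from L to Z is any simple undirected path whose first edge points into L (i.e. leaves L via a parent).
Parents of L: {D}.
Enumerating:
  P1: L <- D -> H -> N -> W -> Z
  P2: L <- D -> H -> W -> Z
  P3: L <- D -> W -> Z
  P4: L <- D -> Z
That exhausts the simple backdoor paths. Count: 4.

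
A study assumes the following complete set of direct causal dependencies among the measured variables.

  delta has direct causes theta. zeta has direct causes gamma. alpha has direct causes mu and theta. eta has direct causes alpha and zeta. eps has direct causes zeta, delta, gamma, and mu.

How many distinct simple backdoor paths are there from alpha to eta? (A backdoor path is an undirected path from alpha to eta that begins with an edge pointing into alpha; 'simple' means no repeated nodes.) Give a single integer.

4

A backdoor path from alpha to eta is any simple undirected path whose first edge points into alpha (i.e. leaves alpha via a parent).
Parents of alpha: {mu, theta}.
Enumerating:
  P1: alpha <- theta -> delta -> eps <- gamma -> zeta -> eta
  P2: alpha <- theta -> delta -> eps <- zeta -> eta
  P3: alpha <- mu -> eps <- gamma -> zeta -> eta
  P4: alpha <- mu -> eps <- zeta -> eta
That exhausts the simple backdoor paths. Count: 4.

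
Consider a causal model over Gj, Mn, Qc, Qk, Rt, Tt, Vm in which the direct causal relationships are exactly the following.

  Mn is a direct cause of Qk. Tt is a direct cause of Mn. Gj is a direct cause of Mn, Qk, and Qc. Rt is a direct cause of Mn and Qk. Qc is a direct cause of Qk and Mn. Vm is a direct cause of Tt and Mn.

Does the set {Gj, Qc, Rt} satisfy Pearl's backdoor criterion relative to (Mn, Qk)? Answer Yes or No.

Yes

Backdoor paths from Mn to Qk (paths whose first edge points into Mn):
  P1: Mn <- Gj -> Qc -> Qk
  P2: Mn <- Gj -> Qk
  P3: Mn <- Rt -> Qk
  P4: Mn <- Qc <- Gj -> Qk
  P5: Mn <- Qc -> Qk
Condition 1 (no descendant of Mn in the set): holds — descendants of Mn are {Qk}; none are in {Gj, Qc, Rt}.
Condition 2 (every backdoor path blocked by {Gj, Qc, Rt}):
  P1: blocked at fork node Gj ∈ conditioning set.
  P2: blocked at fork node Gj ∈ conditioning set.
  P3: blocked at fork node Rt ∈ conditioning set.
  P4: blocked at chain node Qc ∈ conditioning set.
  P5: blocked at fork node Qc ∈ conditioning set.
{Gj, Qc, Rt} satisfies the backdoor criterion.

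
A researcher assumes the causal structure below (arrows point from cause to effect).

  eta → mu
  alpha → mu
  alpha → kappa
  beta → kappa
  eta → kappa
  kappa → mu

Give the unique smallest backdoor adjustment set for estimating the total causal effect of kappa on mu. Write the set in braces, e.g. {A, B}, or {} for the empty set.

{alpha, eta}

Variables eligible for adjustment (non-descendants of kappa, excluding kappa and mu): {alpha, beta, eta}.
Backdoor paths from kappa to mu:
  P1: kappa <- eta -> mu
  P2: kappa <- alpha -> mu
The empty set is not sufficient: P1 (kappa <- eta -> mu) has no collider blocking it and no conditioned non-collider, so it is open.
Try {alpha, eta}:
  P1: blocked at fork node eta ∈ conditioning set.
  P2: blocked at fork node alpha ∈ conditioning set.
{alpha, eta} contains no descendant of kappa and blocks every backdoor path.
Every element of {alpha, eta} is needed (dropping alpha leaves P2 open; dropping eta leaves P1 open), so no proper subset is valid.
Among all size-2 subsets of the eligible variables, only {alpha, eta} blocks every backdoor path, so it is the unique smallest valid adjustment set.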